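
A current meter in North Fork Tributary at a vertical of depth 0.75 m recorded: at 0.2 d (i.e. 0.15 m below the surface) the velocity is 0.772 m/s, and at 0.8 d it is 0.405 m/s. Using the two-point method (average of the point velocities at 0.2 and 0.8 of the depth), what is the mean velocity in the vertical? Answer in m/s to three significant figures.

0.589 m/s

v̄ = (0.772 + 0.405) / 2 = 0.5885 m/s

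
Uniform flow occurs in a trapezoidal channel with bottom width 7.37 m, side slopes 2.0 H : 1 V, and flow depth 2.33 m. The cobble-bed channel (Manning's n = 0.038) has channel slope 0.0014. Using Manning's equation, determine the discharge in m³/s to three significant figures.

A = (b + z·y)·y = (7.37 + 2.0×2.33)×2.33 = 28.03 m²
P = b + 2y√(1+z²) = 7.37 + 2×2.33×√(1+2.0²) = 17.79 m
R = A/P = 28.03/17.79 = 1.576 m
Q = (1/n)·A·R^(2/3)·S^(1/2) = (1/0.038) × 28.03 × 1.576^(2/3) × 0.0014^(1/2) = 37.37 m³/s

37.4 m³/s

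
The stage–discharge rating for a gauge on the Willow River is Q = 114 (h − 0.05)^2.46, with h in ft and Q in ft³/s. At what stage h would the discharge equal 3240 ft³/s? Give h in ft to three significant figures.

h − h₀ = (Q/C)^(1/b) = (3240/114)^(1/2.46) = 3.899 ft
h = 0.05 + 3.899 = 3.949 ft

3.95 ft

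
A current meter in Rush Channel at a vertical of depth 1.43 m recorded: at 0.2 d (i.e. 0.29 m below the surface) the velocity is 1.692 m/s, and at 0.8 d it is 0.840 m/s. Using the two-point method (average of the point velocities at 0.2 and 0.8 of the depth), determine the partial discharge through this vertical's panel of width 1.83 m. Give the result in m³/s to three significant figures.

v̄ = (1.692 + 0.840) / 2 = 1.266 m/s
q = v̄ × d × w = 1.266 × 1.43 × 1.83 = 3.313 m³/s

3.31 m³/s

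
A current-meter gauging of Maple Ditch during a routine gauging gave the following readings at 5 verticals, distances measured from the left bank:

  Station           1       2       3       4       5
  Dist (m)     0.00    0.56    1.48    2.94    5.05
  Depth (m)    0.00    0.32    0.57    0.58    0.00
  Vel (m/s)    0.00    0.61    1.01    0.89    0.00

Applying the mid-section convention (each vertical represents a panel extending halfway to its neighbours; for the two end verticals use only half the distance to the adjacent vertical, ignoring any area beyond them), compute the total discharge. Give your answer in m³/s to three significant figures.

w_2 = (1.48 − 0.00)/2 = 0.74 m; q_2 = 0.61 × 0.32 × 0.74 = 0.1444 m³/s
w_3 = (2.94 − 0.56)/2 = 1.19 m; q_3 = 1.01 × 0.57 × 1.19 = 0.6851 m³/s
w_4 = (5.05 − 1.48)/2 = 1.785 m; q_4 = 0.89 × 0.58 × 1.785 = 0.9214 m³/s
Stations 1, 5 contribute zero (depth or velocity is 0).
Q = Σ qᵢ = 1.751 m³/s

1.75 m³/s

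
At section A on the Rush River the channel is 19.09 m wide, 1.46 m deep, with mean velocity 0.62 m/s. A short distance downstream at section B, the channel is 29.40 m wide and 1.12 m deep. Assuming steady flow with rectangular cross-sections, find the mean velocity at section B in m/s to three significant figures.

0.525 m/s

Q = A₁V₁ = (19.09×1.46) × 0.62 = 17.28 m³/s
A₂ = 29.40 × 1.12 = 32.93 m²
V₂ = Q/A₂ = 17.28/32.93 = 0.5248 m/s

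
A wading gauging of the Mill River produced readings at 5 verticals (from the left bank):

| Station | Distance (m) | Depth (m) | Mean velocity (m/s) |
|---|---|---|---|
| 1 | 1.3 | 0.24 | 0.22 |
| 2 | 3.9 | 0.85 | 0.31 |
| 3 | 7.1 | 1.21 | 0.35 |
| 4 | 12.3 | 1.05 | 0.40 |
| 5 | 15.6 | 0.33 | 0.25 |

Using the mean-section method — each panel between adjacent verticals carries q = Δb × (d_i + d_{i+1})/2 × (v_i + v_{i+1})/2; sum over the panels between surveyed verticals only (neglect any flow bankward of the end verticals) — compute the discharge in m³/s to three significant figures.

Panel 1-2: Δb = 2.6 m, d̄ = (0.24+0.85)/2 = 0.545, v̄ = (0.22+0.31)/2 = 0.265 → q = 2.6×0.545×0.265 = 0.3755 m³/s
Panel 2-3: Δb = 3.2 m, d̄ = (0.85+1.21)/2 = 1.03, v̄ = (0.31+0.35)/2 = 0.33 → q = 3.2×1.03×0.33 = 1.088 m³/s
Panel 3-4: Δb = 5.2 m, d̄ = (1.21+1.05)/2 = 1.13, v̄ = (0.35+0.40)/2 = 0.375 → q = 5.2×1.13×0.375 = 2.204 m³/s
Panel 4-5: Δb = 3.3 m, d̄ = (1.05+0.33)/2 = 0.69, v̄ = (0.40+0.25)/2 = 0.325 → q = 3.3×0.69×0.325 = 0.7400 m³/s
Q = Σ q = 4.407 m³/s

4.41 m³/s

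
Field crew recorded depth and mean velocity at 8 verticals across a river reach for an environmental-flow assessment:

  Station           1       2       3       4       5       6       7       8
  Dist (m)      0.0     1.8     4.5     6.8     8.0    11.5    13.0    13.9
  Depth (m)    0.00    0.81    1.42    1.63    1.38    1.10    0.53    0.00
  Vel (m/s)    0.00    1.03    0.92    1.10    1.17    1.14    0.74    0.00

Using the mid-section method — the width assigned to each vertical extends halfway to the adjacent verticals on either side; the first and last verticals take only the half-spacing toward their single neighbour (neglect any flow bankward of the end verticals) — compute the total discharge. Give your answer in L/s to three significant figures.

w_2 = (4.5 − 0.0)/2 = 2.25 m; q_2 = 1.03 × 0.81 × 2.25 = 1.877 m³/s
w_3 = (6.8 − 1.8)/2 = 2.5 m; q_3 = 0.92 × 1.42 × 2.5 = 3.266 m³/s
w_4 = (8.0 − 4.5)/2 = 1.75 m; q_4 = 1.10 × 1.63 × 1.75 = 3.138 m³/s
w_5 = (11.5 − 6.8)/2 = 2.35 m; q_5 = 1.17 × 1.38 × 2.35 = 3.794 m³/s
w_6 = (13.0 − 8.0)/2 = 2.5 m; q_6 = 1.14 × 1.10 × 2.5 = 3.135 m³/s
w_7 = (13.9 − 11.5)/2 = 1.2 m; q_7 = 0.74 × 0.53 × 1.2 = 0.4706 m³/s
Stations 1, 8 contribute zero (depth or velocity is 0).
Q = Σ qᵢ = 15.68 m³/s
= 15.68 × 1000 = 15680 L/s

15700 L/s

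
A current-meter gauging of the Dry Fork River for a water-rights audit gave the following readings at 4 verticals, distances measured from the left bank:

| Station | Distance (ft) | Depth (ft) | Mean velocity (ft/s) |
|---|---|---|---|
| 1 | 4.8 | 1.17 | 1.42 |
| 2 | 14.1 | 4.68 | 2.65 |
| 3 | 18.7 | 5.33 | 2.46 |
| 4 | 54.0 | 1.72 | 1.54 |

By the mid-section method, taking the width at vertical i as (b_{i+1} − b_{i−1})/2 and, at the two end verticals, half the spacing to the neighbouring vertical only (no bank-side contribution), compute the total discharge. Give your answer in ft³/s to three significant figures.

402 ft³/s

w_1 = (14.1 − 4.8)/2 = 4.65 ft; q_1 = 1.42 × 1.17 × 4.65 = 7.726 ft³/s
w_2 = (18.7 − 4.8)/2 = 6.95 ft; q_2 = 2.65 × 4.68 × 6.95 = 86.19 ft³/s
w_3 = (54.0 − 14.1)/2 = 19.95 ft; q_3 = 2.46 × 5.33 × 19.95 = 261.6 ft³/s
w_4 = (54.0 − 18.7)/2 = 17.65 ft; q_4 = 1.54 × 1.72 × 17.65 = 46.75 ft³/s
Q = Σ qᵢ = 402.3 ft³/s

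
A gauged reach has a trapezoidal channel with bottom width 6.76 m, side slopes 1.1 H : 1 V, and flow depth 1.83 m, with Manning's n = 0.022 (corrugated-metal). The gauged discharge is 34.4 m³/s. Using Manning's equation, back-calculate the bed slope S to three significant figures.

A = (b + z·y)·y = (6.76 + 1.1×1.83)×1.83 = 16.05 m²
P = b + 2y√(1+z²) = 6.76 + 2×1.83×√(1+1.1²) = 12.20 m
R = A/P = 16.05/12.20 = 1.316 m
S = (Q·n / (1·A·R^(2/3)))² = (34.4×0.022 / (1×16.05×1.201))² = 0.001541

0.00154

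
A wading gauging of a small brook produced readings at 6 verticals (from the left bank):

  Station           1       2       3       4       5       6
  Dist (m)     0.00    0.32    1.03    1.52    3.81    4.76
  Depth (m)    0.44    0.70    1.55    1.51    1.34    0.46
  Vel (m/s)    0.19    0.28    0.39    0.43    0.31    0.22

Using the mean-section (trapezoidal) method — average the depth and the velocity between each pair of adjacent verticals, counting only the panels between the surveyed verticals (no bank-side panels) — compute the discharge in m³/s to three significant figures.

2.05 m³/s

Panel 1-2: Δb = 0.32 m, d̄ = (0.44+0.70)/2 = 0.57, v̄ = (0.19+0.28)/2 = 0.235 → q = 0.32×0.57×0.235 = 0.04286 m³/s
Panel 2-3: Δb = 0.71 m, d̄ = (0.70+1.55)/2 = 1.125, v̄ = (0.28+0.39)/2 = 0.335 → q = 0.71×1.125×0.335 = 0.2676 m³/s
Panel 3-4: Δb = 0.49 m, d̄ = (1.55+1.51)/2 = 1.53, v̄ = (0.39+0.43)/2 = 0.41 → q = 0.49×1.53×0.41 = 0.3074 m³/s
Panel 4-5: Δb = 2.29 m, d̄ = (1.51+1.34)/2 = 1.425, v̄ = (0.43+0.31)/2 = 0.37 → q = 2.29×1.425×0.37 = 1.207 m³/s
Panel 5-6: Δb = 0.95 m, d̄ = (1.34+0.46)/2 = 0.9, v̄ = (0.31+0.22)/2 = 0.265 → q = 0.95×0.9×0.265 = 0.2266 m³/s
Q = Σ q = 2.052 m³/s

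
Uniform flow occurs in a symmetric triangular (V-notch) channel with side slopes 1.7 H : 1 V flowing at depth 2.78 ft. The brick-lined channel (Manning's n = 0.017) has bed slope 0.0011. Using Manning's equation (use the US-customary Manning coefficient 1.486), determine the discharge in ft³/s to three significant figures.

43.0 ft³/s

A = z·y² = 1.7×2.78² = 13.14 ft²
P = 2y√(1+z²) = 2×2.78×√(1+1.7²) = 10.97 ft
R = A/P = 13.14/10.97 = 1.198 ft
Q = (1.486/n)·A·R^(2/3)·S^(1/2) = (1.486/0.017) × 13.14 × 1.198^(2/3) × 0.0011^(1/2) = 42.97 ft³/s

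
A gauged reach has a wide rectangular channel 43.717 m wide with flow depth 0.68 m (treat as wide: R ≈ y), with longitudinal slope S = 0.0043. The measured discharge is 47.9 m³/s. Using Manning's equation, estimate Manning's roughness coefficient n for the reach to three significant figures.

0.0315

A = b·y = 43.717 × 0.68 = 29.73 m²
Wide channel: R ≈ y = 0.68 m
n = (1/Q)·A·R^(2/3)·S^(1/2) = (1/47.9) × 29.73 × 0.7733 × 0.06557 = 0.03147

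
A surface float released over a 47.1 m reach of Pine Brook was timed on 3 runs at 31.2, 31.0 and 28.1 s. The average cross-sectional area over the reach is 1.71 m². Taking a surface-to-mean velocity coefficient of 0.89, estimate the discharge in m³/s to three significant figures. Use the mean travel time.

2.38 m³/s

t̄ = (31.2 + 31.0 + 28.1) / 3 = 30.1 s
v_surface = L / t̄ = 47.1 / 30.1 = 1.565 m/s
v_mean = 0.89 × 1.565 = 1.393 m/s
Q = A × v_mean = 1.71 × 1.393 = 2.381 m³/s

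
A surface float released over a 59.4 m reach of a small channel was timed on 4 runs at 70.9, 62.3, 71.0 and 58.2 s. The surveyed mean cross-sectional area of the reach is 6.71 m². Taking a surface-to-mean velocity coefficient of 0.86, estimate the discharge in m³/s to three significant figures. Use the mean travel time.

5.23 m³/s

t̄ = (70.9 + 62.3 + 71.0 + 58.2) / 4 = 65.6 s
v_surface = L / t̄ = 59.4 / 65.6 = 0.9055 m/s
v_mean = 0.86 × 0.9055 = 0.7787 m/s
Q = A × v_mean = 6.71 × 0.7787 = 5.225 m³/s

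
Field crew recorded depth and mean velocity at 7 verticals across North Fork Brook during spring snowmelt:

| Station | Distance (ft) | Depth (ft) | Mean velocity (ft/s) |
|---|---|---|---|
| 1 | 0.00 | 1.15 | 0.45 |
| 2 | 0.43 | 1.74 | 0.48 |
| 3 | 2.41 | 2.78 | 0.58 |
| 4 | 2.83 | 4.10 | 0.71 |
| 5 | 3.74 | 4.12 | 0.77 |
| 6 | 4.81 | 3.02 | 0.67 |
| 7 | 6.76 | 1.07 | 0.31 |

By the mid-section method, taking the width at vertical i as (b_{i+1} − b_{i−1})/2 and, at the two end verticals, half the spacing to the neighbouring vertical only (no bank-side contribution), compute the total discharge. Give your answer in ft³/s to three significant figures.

11.5 ft³/s

w_1 = (0.43 − 0.00)/2 = 0.215 ft; q_1 = 0.45 × 1.15 × 0.215 = 0.1113 ft³/s
w_2 = (2.41 − 0.00)/2 = 1.205 ft; q_2 = 0.48 × 1.74 × 1.205 = 1.006 ft³/s
w_3 = (2.83 − 0.43)/2 = 1.2 ft; q_3 = 0.58 × 2.78 × 1.2 = 1.935 ft³/s
w_4 = (3.74 − 2.41)/2 = 0.665 ft; q_4 = 0.71 × 4.10 × 0.665 = 1.936 ft³/s
w_5 = (4.81 − 2.83)/2 = 0.99 ft; q_5 = 0.77 × 4.12 × 0.99 = 3.141 ft³/s
w_6 = (6.76 − 3.74)/2 = 1.51 ft; q_6 = 0.67 × 3.02 × 1.51 = 3.055 ft³/s
w_7 = (6.76 − 4.81)/2 = 0.975 ft; q_7 = 0.31 × 1.07 × 0.975 = 0.3234 ft³/s
Q = Σ qᵢ = 11.51 ft³/s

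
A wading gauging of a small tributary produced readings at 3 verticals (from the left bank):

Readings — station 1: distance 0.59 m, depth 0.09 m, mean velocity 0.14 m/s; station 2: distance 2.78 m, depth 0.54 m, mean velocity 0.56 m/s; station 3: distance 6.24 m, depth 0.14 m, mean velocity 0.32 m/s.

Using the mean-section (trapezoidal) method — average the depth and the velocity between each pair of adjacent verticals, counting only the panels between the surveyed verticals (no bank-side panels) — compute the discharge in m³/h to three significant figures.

2730 m³/h

Panel 1-2: Δb = 2.19 m, d̄ = (0.09+0.54)/2 = 0.315, v̄ = (0.14+0.56)/2 = 0.35 → q = 2.19×0.315×0.35 = 0.2414 m³/s
Panel 2-3: Δb = 3.46 m, d̄ = (0.54+0.14)/2 = 0.34, v̄ = (0.56+0.32)/2 = 0.44 → q = 3.46×0.34×0.44 = 0.5176 m³/s
Q = Σ q = 0.7591 m³/s
= 0.7591 × 3600 = 2733 m³/h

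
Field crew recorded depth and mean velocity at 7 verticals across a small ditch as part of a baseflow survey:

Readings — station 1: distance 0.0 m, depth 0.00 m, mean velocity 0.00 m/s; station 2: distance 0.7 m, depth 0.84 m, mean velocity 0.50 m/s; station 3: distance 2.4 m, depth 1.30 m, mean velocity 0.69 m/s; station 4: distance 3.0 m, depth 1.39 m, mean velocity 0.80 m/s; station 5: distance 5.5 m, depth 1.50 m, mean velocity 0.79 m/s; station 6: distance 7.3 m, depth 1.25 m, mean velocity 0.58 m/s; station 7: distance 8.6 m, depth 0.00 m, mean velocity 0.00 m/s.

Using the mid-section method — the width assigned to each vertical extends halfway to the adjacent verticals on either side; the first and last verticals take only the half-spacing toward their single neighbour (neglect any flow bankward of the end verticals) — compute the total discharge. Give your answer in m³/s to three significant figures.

6.93 m³/s

w_2 = (2.4 − 0.0)/2 = 1.2 m; q_2 = 0.50 × 0.84 × 1.2 = 0.5040 m³/s
w_3 = (3.0 − 0.7)/2 = 1.15 m; q_3 = 0.69 × 1.30 × 1.15 = 1.032 m³/s
w_4 = (5.5 − 2.4)/2 = 1.55 m; q_4 = 0.80 × 1.39 × 1.55 = 1.724 m³/s
w_5 = (7.3 − 3.0)/2 = 2.15 m; q_5 = 0.79 × 1.50 × 2.15 = 2.548 m³/s
w_6 = (8.6 − 5.5)/2 = 1.55 m; q_6 = 0.58 × 1.25 × 1.55 = 1.124 m³/s
Stations 1, 7 contribute zero (depth or velocity is 0).
Q = Σ qᵢ = 6.931 m³/s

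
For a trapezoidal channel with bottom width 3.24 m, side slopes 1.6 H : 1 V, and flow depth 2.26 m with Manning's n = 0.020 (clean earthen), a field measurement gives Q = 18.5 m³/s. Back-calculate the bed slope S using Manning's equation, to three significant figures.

0.000395

A = (b + z·y)·y = (3.24 + 1.6×2.26)×2.26 = 15.49 m²
P = b + 2y√(1+z²) = 3.24 + 2×2.26×√(1+1.6²) = 11.77 m
R = A/P = 15.49/11.77 = 1.317 m
S = (Q·n / (1·A·R^(2/3)))² = (18.5×0.020 / (1×15.49×1.201))² = 0.0003951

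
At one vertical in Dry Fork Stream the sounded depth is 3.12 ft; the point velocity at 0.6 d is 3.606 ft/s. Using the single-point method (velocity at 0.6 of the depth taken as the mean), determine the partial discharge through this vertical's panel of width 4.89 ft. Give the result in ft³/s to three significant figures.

v̄ = v₀.₆ = 3.606 ft/s
q = v̄ × d × w = 3.606 × 3.12 × 4.89 = 55.02 ft³/s

55.0 ft³/s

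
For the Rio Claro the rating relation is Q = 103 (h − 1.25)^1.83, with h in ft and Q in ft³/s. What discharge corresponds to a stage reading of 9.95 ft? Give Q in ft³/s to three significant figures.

5400 ft³/s

Q = 103 × (9.95 − 1.25)^1.83 = 103 × 8.7^1.83 = 5397 ft³/s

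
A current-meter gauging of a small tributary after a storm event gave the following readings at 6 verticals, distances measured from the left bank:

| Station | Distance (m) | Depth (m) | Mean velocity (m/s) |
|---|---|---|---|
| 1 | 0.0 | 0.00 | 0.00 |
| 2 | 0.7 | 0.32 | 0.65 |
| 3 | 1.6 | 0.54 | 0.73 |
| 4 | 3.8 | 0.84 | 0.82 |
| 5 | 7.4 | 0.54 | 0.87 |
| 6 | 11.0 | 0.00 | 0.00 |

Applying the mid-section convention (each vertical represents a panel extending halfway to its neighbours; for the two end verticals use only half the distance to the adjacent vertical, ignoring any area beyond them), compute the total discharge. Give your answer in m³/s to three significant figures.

w_2 = (1.6 − 0.0)/2 = 0.8 m; q_2 = 0.65 × 0.32 × 0.8 = 0.1664 m³/s
w_3 = (3.8 − 0.7)/2 = 1.55 m; q_3 = 0.73 × 0.54 × 1.55 = 0.6110 m³/s
w_4 = (7.4 − 1.6)/2 = 2.9 m; q_4 = 0.82 × 0.84 × 2.9 = 1.998 m³/s
w_5 = (11.0 − 3.8)/2 = 3.6 m; q_5 = 0.87 × 0.54 × 3.6 = 1.691 m³/s
Stations 1, 6 contribute zero (depth or velocity is 0).
Q = Σ qᵢ = 4.466 m³/s

4.47 m³/s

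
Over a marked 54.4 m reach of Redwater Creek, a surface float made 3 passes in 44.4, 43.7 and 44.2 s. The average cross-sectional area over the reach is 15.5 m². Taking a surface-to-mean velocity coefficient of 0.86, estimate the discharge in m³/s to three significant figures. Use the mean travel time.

t̄ = (44.4 + 43.7 + 44.2) / 3 = 44.1 s
v_surface = L / t̄ = 54.4 / 44.1 = 1.234 m/s
v_mean = 0.86 × 1.234 = 1.061 m/s
Q = A × v_mean = 15.5 × 1.061 = 16.44 m³/s

16.4 m³/s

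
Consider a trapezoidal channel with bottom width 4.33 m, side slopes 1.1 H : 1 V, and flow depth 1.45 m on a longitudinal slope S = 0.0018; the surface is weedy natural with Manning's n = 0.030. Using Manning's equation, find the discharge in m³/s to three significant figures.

A = (b + z·y)·y = (4.33 + 1.1×1.45)×1.45 = 8.591 m²
P = b + 2y√(1+z²) = 4.33 + 2×1.45×√(1+1.1²) = 8.641 m
R = A/P = 8.591/8.641 = 0.9942 m
Q = (1/n)·A·R^(2/3)·S^(1/2) = (1/0.030) × 8.591 × 0.9942^(2/3) × 0.0018^(1/2) = 12.10 m³/s

12.1 m³/s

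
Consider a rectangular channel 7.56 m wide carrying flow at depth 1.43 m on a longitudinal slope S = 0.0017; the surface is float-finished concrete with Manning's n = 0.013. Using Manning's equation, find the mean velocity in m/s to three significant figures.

3.25 m/s

A = b·y = 7.56 × 1.43 = 10.81 m²
P = b + 2y = 7.56 + 2×1.43 = 10.42 m
R = A/P = 10.81/10.42 = 1.038 m
Q = (1/n)·A·R^(2/3)·S^(1/2) = (1/0.013) × 10.81 × 1.038^(2/3) × 0.0017^(1/2) = 35.14 m³/s
V = Q/A = 35.14/10.81 = 3.250 m/s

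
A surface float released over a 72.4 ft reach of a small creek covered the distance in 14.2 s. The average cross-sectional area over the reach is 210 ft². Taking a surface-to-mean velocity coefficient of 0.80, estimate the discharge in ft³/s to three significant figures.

857 ft³/s

v_surface = L / t̄ = 72.4 / 14.2 = 5.099 ft/s
v_mean = 0.80 × 5.099 = 4.079 ft/s
Q = A × v_mean = 210 × 4.079 = 856.6 ft³/s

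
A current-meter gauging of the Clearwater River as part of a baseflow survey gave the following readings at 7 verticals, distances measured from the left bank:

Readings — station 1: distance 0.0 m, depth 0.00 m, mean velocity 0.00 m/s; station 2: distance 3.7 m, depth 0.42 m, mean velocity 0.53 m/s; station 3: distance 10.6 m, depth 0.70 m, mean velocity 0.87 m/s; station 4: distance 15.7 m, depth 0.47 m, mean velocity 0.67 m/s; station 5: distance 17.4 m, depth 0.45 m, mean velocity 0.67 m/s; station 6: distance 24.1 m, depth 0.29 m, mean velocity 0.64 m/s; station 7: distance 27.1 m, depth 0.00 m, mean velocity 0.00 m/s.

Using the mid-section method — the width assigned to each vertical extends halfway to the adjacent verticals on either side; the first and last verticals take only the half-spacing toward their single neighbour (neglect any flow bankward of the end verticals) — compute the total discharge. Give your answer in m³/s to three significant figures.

w_2 = (10.6 − 0.0)/2 = 5.3 m; q_2 = 0.53 × 0.42 × 5.3 = 1.180 m³/s
w_3 = (15.7 − 3.7)/2 = 6 m; q_3 = 0.87 × 0.70 × 6 = 3.654 m³/s
w_4 = (17.4 − 10.6)/2 = 3.4 m; q_4 = 0.67 × 0.47 × 3.4 = 1.071 m³/s
w_5 = (24.1 − 15.7)/2 = 4.2 m; q_5 = 0.67 × 0.45 × 4.2 = 1.266 m³/s
w_6 = (27.1 − 17.4)/2 = 4.85 m; q_6 = 0.64 × 0.29 × 4.85 = 0.9002 m³/s
Stations 1, 7 contribute zero (depth or velocity is 0).
Q = Σ qᵢ = 8.071 m³/s

8.07 m³/s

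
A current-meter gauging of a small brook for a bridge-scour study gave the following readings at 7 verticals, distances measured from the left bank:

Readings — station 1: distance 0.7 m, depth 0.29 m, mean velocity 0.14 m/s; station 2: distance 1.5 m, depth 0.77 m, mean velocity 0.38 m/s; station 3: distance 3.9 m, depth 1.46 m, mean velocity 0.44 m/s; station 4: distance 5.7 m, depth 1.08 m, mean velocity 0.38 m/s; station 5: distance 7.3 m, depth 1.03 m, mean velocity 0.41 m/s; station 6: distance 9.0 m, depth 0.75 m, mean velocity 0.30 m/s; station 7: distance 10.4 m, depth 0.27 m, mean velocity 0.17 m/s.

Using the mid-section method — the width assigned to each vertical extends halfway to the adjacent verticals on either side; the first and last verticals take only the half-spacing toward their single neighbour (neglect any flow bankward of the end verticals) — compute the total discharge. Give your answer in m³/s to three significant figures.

w_1 = (1.5 − 0.7)/2 = 0.4 m; q_1 = 0.14 × 0.29 × 0.4 = 0.01624 m³/s
w_2 = (3.9 − 0.7)/2 = 1.6 m; q_2 = 0.38 × 0.77 × 1.6 = 0.4682 m³/s
w_3 = (5.7 − 1.5)/2 = 2.1 m; q_3 = 0.44 × 1.46 × 2.1 = 1.349 m³/s
w_4 = (7.3 − 3.9)/2 = 1.7 m; q_4 = 0.38 × 1.08 × 1.7 = 0.6977 m³/s
w_5 = (9.0 − 5.7)/2 = 1.65 m; q_5 = 0.41 × 1.03 × 1.65 = 0.6968 m³/s
w_6 = (10.4 − 7.3)/2 = 1.55 m; q_6 = 0.30 × 0.75 × 1.55 = 0.3488 m³/s
w_7 = (10.4 − 9.0)/2 = 0.7 m; q_7 = 0.17 × 0.27 × 0.7 = 0.03213 m³/s
Q = Σ qᵢ = 3.609 m³/s

3.61 m³/s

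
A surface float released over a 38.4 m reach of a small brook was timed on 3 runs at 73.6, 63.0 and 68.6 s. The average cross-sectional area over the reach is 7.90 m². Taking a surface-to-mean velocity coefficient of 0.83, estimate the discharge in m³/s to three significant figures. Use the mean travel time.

3.68 m³/s

t̄ = (73.6 + 63.0 + 68.6) / 3 = 68.4 s
v_surface = L / t̄ = 38.4 / 68.4 = 0.5614 m/s
v_mean = 0.83 × 0.5614 = 0.4660 m/s
Q = A × v_mean = 7.90 × 0.4660 = 3.681 m³/s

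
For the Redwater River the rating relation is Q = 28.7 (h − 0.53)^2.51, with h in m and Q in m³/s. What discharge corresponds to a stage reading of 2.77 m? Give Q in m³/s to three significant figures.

217 m³/s

Q = 28.7 × (2.77 − 0.53)^2.51 = 28.7 × 2.24^2.51 = 217.3 m³/s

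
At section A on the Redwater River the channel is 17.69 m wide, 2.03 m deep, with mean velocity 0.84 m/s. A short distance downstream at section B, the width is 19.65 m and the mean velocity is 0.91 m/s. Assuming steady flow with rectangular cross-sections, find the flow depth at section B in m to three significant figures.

1.69 m

Q = A₁V₁ = (17.69×2.03) × 0.84 = 30.16 m³/s
d₂ = Q/(b₂ V₂) = 30.16/(19.65×0.91) = 1.687 m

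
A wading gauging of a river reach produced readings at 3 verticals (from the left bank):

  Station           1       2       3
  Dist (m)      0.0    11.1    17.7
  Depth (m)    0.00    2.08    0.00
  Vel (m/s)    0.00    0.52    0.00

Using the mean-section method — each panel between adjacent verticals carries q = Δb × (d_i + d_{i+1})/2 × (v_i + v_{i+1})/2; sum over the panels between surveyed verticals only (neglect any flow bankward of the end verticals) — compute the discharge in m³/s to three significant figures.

Panel 1-2: Δb = 11.1 m, d̄ = (0.00+2.08)/2 = 1.04, v̄ = (0.00+0.52)/2 = 0.26 → q = 11.1×1.04×0.26 = 3.001 m³/s
Panel 2-3: Δb = 6.6 m, d̄ = (2.08+0.00)/2 = 1.04, v̄ = (0.52+0.00)/2 = 0.26 → q = 6.6×1.04×0.26 = 1.785 m³/s
Q = Σ q = 4.786 m³/s

4.79 m³/s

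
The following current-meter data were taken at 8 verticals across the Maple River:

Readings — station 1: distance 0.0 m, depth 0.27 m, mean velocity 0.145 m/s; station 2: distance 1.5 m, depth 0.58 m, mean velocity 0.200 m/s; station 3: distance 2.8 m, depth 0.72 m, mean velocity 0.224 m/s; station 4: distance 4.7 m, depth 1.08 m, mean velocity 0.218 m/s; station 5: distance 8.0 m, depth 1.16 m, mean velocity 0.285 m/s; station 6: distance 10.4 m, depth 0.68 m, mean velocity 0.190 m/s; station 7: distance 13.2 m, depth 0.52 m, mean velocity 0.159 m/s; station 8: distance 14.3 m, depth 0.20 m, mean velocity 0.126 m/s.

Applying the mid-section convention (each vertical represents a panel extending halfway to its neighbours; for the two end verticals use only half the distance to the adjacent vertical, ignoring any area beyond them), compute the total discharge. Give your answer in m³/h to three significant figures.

w_1 = (1.5 − 0.0)/2 = 0.75 m; q_1 = 0.145 × 0.27 × 0.75 = 0.02936 m³/s
w_2 = (2.8 − 0.0)/2 = 1.4 m; q_2 = 0.200 × 0.58 × 1.4 = 0.1624 m³/s
w_3 = (4.7 − 1.5)/2 = 1.6 m; q_3 = 0.224 × 0.72 × 1.6 = 0.2580 m³/s
w_4 = (8.0 − 2.8)/2 = 2.6 m; q_4 = 0.218 × 1.08 × 2.6 = 0.6121 m³/s
w_5 = (10.4 − 4.7)/2 = 2.85 m; q_5 = 0.285 × 1.16 × 2.85 = 0.9422 m³/s
w_6 = (13.2 − 8.0)/2 = 2.6 m; q_6 = 0.190 × 0.68 × 2.6 = 0.3359 m³/s
w_7 = (14.3 − 10.4)/2 = 1.95 m; q_7 = 0.159 × 0.52 × 1.95 = 0.1612 m³/s
w_8 = (14.3 − 13.2)/2 = 0.55 m; q_8 = 0.126 × 0.20 × 0.55 = 0.01386 m³/s
Q = Σ qᵢ = 2.515 m³/s
= 2.515 × 3600 = 9055 m³/h

9050 m³/h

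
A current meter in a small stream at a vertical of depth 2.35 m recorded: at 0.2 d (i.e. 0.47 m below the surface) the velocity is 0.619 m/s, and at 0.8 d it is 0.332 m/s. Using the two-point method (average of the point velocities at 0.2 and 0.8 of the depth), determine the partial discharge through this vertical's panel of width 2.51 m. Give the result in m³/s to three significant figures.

v̄ = (0.619 + 0.332) / 2 = 0.4755 m/s
q = v̄ × d × w = 0.4755 × 2.35 × 2.51 = 2.805 m³/s

2.80 m³/s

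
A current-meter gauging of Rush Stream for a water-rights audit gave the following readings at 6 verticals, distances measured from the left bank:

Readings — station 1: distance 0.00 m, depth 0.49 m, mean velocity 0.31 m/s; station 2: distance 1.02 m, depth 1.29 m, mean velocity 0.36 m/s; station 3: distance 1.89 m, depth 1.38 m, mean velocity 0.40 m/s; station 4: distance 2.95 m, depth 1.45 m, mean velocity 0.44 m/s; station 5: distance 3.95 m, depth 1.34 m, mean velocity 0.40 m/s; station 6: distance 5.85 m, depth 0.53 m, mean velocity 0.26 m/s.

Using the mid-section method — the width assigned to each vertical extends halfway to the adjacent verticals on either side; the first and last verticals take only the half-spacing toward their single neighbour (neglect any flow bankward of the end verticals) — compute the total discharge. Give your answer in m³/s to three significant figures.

w_1 = (1.02 − 0.00)/2 = 0.51 m; q_1 = 0.31 × 0.49 × 0.51 = 0.07747 m³/s
w_2 = (1.89 − 0.00)/2 = 0.945 m; q_2 = 0.36 × 1.29 × 0.945 = 0.4389 m³/s
w_3 = (2.95 − 1.02)/2 = 0.965 m; q_3 = 0.40 × 1.38 × 0.965 = 0.5327 m³/s
w_4 = (3.95 − 1.89)/2 = 1.03 m; q_4 = 0.44 × 1.45 × 1.03 = 0.6571 m³/s
w_5 = (5.85 − 2.95)/2 = 1.45 m; q_5 = 0.40 × 1.34 × 1.45 = 0.7772 m³/s
w_6 = (5.85 − 3.95)/2 = 0.95 m; q_6 = 0.26 × 0.53 × 0.95 = 0.1309 m³/s
Q = Σ qᵢ = 2.614 m³/s

2.61 m³/s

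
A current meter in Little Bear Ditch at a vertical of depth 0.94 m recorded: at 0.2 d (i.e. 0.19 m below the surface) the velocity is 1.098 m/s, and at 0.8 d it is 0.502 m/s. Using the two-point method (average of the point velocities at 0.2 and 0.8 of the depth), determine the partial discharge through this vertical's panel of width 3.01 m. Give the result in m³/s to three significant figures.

2.26 m³/s

v̄ = (1.098 + 0.502) / 2 = 0.8000 m/s
q = v̄ × d × w = 0.8000 × 0.94 × 3.01 = 2.264 m³/s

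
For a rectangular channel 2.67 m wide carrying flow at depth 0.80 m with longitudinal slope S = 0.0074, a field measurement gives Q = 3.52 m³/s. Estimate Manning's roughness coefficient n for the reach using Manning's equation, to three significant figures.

0.0329

A = b·y = 2.67 × 0.80 = 2.136 m²
P = b + 2y = 2.67 + 2×0.80 = 4.270 m
R = A/P = 2.136/4.270 = 0.5002 m
n = (1/Q)·A·R^(2/3)·S^(1/2) = (1/3.52) × 2.136 × 0.6302 × 0.08602 = 0.03289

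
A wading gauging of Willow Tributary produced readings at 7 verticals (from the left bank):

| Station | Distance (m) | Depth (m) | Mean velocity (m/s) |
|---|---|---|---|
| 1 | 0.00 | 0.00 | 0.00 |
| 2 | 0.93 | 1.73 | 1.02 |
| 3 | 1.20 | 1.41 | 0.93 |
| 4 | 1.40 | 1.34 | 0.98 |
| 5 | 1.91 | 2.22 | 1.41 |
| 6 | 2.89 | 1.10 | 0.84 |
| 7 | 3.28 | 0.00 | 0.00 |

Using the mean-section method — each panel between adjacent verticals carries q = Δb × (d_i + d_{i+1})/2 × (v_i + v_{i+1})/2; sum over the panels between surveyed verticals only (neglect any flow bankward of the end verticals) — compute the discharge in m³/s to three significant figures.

4.09 m³/s

Panel 1-2: Δb = 0.93 m, d̄ = (0.00+1.73)/2 = 0.865, v̄ = (0.00+1.02)/2 = 0.51 → q = 0.93×0.865×0.51 = 0.4103 m³/s
Panel 2-3: Δb = 0.27 m, d̄ = (1.73+1.41)/2 = 1.57, v̄ = (1.02+0.93)/2 = 0.975 → q = 0.27×1.57×0.975 = 0.4133 m³/s
Panel 3-4: Δb = 0.2 m, d̄ = (1.41+1.34)/2 = 1.375, v̄ = (0.93+0.98)/2 = 0.955 → q = 0.2×1.375×0.955 = 0.2626 m³/s
Panel 4-5: Δb = 0.51 m, d̄ = (1.34+2.22)/2 = 1.78, v̄ = (0.98+1.41)/2 = 1.195 → q = 0.51×1.78×1.195 = 1.085 m³/s
Panel 5-6: Δb = 0.98 m, d̄ = (2.22+1.10)/2 = 1.66, v̄ = (1.41+0.84)/2 = 1.125 → q = 0.98×1.66×1.125 = 1.830 m³/s
Panel 6-7: Δb = 0.39 m, d̄ = (1.10+0.00)/2 = 0.55, v̄ = (0.84+0.00)/2 = 0.42 → q = 0.39×0.55×0.42 = 0.09009 m³/s
Q = Σ q = 4.091 m³/s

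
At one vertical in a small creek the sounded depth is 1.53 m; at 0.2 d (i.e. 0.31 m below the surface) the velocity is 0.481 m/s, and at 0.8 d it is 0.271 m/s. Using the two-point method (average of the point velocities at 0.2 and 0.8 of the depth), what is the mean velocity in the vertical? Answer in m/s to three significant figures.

0.376 m/s

v̄ = (0.481 + 0.271) / 2 = 0.3760 m/s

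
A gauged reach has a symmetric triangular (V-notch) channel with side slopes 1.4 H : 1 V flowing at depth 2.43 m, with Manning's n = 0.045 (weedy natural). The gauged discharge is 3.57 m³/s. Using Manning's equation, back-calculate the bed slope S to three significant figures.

0.000383

A = z·y² = 1.4×2.43² = 8.267 m²
P = 2y√(1+z²) = 2×2.43×√(1+1.4²) = 8.361 m
R = A/P = 8.267/8.361 = 0.9887 m
S = (Q·n / (1·A·R^(2/3)))² = (3.57×0.045 / (1×8.267×0.9924))² = 0.0003834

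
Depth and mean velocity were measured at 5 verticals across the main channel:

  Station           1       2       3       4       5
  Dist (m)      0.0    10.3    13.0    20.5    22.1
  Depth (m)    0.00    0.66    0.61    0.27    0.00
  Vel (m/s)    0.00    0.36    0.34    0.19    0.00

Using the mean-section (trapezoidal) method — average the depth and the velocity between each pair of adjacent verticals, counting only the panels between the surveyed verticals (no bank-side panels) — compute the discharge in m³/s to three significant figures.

Panel 1-2: Δb = 10.3 m, d̄ = (0.00+0.66)/2 = 0.33, v̄ = (0.00+0.36)/2 = 0.18 → q = 10.3×0.33×0.18 = 0.6118 m³/s
Panel 2-3: Δb = 2.7 m, d̄ = (0.66+0.61)/2 = 0.635, v̄ = (0.36+0.34)/2 = 0.35 → q = 2.7×0.635×0.35 = 0.6001 m³/s
Panel 3-4: Δb = 7.5 m, d̄ = (0.61+0.27)/2 = 0.44, v̄ = (0.34+0.19)/2 = 0.265 → q = 7.5×0.44×0.265 = 0.8745 m³/s
Panel 4-5: Δb = 1.6 m, d̄ = (0.27+0.00)/2 = 0.135, v̄ = (0.19+0.00)/2 = 0.095 → q = 1.6×0.135×0.095 = 0.02052 m³/s
Q = Σ q = 2.107 m³/s

2.11 m³/s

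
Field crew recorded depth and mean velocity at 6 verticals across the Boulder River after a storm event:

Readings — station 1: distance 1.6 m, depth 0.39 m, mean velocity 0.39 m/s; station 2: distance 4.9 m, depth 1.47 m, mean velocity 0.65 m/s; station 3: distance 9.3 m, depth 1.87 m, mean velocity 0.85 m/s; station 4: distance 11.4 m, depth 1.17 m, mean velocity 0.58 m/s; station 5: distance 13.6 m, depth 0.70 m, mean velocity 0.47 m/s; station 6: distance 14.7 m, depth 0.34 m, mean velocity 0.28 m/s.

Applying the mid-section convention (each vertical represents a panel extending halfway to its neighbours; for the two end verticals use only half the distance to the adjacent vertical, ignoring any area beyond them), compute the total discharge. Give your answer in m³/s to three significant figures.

11.1 m³/s

w_1 = (4.9 − 1.6)/2 = 1.65 m; q_1 = 0.39 × 0.39 × 1.65 = 0.2510 m³/s
w_2 = (9.3 − 1.6)/2 = 3.85 m; q_2 = 0.65 × 1.47 × 3.85 = 3.679 m³/s
w_3 = (11.4 − 4.9)/2 = 3.25 m; q_3 = 0.85 × 1.87 × 3.25 = 5.166 m³/s
w_4 = (13.6 − 9.3)/2 = 2.15 m; q_4 = 0.58 × 1.17 × 2.15 = 1.459 m³/s
w_5 = (14.7 − 11.4)/2 = 1.65 m; q_5 = 0.47 × 0.70 × 1.65 = 0.5429 m³/s
w_6 = (14.7 − 13.6)/2 = 0.55 m; q_6 = 0.28 × 0.34 × 0.55 = 0.05236 m³/s
Q = Σ qᵢ = 11.15 m³/s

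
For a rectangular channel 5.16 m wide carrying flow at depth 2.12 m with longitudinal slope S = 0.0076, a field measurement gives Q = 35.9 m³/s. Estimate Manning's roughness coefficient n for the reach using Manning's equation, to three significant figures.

A = b·y = 5.16 × 2.12 = 10.94 m²
P = b + 2y = 5.16 + 2×2.12 = 9.400 m
R = A/P = 10.94/9.400 = 1.164 m
n = (1/Q)·A·R^(2/3)·S^(1/2) = (1/35.9) × 10.94 × 1.106 × 0.08718 = 0.02939

0.0294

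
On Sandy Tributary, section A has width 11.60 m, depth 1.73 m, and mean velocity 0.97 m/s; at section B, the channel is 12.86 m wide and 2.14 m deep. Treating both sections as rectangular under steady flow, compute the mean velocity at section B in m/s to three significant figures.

0.707 m/s

Q = A₁V₁ = (11.60×1.73) × 0.97 = 19.47 m³/s
A₂ = 12.86 × 2.14 = 27.52 m²
V₂ = Q/A₂ = 19.47/27.52 = 0.7073 m/s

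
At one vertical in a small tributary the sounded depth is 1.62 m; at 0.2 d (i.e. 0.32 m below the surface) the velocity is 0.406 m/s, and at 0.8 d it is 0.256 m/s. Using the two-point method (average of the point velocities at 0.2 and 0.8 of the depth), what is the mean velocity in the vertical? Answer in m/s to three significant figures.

0.331 m/s

v̄ = (0.406 + 0.256) / 2 = 0.3310 m/s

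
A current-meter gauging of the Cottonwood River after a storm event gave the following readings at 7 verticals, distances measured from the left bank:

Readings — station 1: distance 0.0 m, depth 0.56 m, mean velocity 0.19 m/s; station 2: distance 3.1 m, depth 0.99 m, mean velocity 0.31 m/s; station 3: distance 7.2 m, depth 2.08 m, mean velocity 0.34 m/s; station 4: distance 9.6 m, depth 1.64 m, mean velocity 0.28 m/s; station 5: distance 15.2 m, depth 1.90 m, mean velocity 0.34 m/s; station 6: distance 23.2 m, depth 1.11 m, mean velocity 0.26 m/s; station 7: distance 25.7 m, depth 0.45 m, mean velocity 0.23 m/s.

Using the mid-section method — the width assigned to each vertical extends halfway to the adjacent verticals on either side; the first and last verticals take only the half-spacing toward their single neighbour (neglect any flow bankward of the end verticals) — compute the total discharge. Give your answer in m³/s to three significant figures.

11.4 m³/s

w_1 = (3.1 − 0.0)/2 = 1.55 m; q_1 = 0.19 × 0.56 × 1.55 = 0.1649 m³/s
w_2 = (7.2 − 0.0)/2 = 3.6 m; q_2 = 0.31 × 0.99 × 3.6 = 1.105 m³/s
w_3 = (9.6 − 3.1)/2 = 3.25 m; q_3 = 0.34 × 2.08 × 3.25 = 2.298 m³/s
w_4 = (15.2 − 7.2)/2 = 4 m; q_4 = 0.28 × 1.64 × 4 = 1.837 m³/s
w_5 = (23.2 − 9.6)/2 = 6.8 m; q_5 = 0.34 × 1.90 × 6.8 = 4.393 m³/s
w_6 = (25.7 − 15.2)/2 = 5.25 m; q_6 = 0.26 × 1.11 × 5.25 = 1.515 m³/s
w_7 = (25.7 − 23.2)/2 = 1.25 m; q_7 = 0.23 × 0.45 × 1.25 = 0.1294 m³/s
Q = Σ qᵢ = 11.44 m³/s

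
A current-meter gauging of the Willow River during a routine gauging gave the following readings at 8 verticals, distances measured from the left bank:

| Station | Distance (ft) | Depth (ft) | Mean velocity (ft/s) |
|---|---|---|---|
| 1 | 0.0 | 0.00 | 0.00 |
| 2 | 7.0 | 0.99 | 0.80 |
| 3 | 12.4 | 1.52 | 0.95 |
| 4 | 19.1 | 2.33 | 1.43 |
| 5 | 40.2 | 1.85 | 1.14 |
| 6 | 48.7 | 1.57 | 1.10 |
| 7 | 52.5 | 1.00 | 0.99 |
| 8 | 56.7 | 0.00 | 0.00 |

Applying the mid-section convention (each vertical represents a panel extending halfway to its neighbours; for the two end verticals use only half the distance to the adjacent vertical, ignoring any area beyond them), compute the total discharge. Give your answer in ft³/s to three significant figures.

w_2 = (12.4 − 0.0)/2 = 6.2 ft; q_2 = 0.80 × 0.99 × 6.2 = 4.910 ft³/s
w_3 = (19.1 − 7.0)/2 = 6.05 ft; q_3 = 0.95 × 1.52 × 6.05 = 8.736 ft³/s
w_4 = (40.2 − 12.4)/2 = 13.9 ft; q_4 = 1.43 × 2.33 × 13.9 = 46.31 ft³/s
w_5 = (48.7 − 19.1)/2 = 14.8 ft; q_5 = 1.14 × 1.85 × 14.8 = 31.21 ft³/s
w_6 = (52.5 − 40.2)/2 = 6.15 ft; q_6 = 1.10 × 1.57 × 6.15 = 10.62 ft³/s
w_7 = (56.7 − 48.7)/2 = 4 ft; q_7 = 0.99 × 1.00 × 4 = 3.960 ft³/s
Stations 1, 8 contribute zero (depth or velocity is 0).
Q = Σ qᵢ = 105.8 ft³/s

106 ft³/s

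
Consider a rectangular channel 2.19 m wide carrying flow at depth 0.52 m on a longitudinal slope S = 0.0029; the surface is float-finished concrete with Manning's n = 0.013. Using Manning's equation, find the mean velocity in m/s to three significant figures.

A = b·y = 2.19 × 0.52 = 1.139 m²
P = b + 2y = 2.19 + 2×0.52 = 3.230 m
R = A/P = 1.139/3.230 = 0.3526 m
Q = (1/n)·A·R^(2/3)·S^(1/2) = (1/0.013) × 1.139 × 0.3526^(2/3) × 0.0029^(1/2) = 2.354 m³/s
V = Q/A = 2.354/1.139 = 2.067 m/s

2.07 m/s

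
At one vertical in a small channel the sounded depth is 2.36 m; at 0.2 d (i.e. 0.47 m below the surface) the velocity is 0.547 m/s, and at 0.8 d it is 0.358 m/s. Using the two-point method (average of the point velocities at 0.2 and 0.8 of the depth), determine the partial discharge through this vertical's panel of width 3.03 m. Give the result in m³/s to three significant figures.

3.24 m³/s

v̄ = (0.547 + 0.358) / 2 = 0.4525 m/s
q = v̄ × d × w = 0.4525 × 2.36 × 3.03 = 3.236 m³/s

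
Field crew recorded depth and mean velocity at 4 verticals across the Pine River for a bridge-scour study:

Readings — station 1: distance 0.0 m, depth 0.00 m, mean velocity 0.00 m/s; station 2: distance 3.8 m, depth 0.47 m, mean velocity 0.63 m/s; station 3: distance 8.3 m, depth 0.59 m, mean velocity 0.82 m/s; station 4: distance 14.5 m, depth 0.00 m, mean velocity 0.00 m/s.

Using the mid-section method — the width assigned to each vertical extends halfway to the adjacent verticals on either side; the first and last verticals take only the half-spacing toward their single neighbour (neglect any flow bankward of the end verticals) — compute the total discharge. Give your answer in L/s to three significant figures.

3820 L/s

w_2 = (8.3 − 0.0)/2 = 4.15 m; q_2 = 0.63 × 0.47 × 4.15 = 1.229 m³/s
w_3 = (14.5 − 3.8)/2 = 5.35 m; q_3 = 0.82 × 0.59 × 5.35 = 2.588 m³/s
Stations 1, 4 contribute zero (depth or velocity is 0).
Q = Σ qᵢ = 3.817 m³/s
= 3.817 × 1000 = 3817 L/s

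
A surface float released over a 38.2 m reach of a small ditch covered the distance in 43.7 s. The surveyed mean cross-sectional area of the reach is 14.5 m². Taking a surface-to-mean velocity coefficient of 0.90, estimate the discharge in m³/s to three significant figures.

v_surface = L / t̄ = 38.2 / 43.7 = 0.8741 m/s
v_mean = 0.90 × 0.8741 = 0.7867 m/s
Q = A × v_mean = 14.5 × 0.7867 = 11.41 m³/s

11.4 m³/s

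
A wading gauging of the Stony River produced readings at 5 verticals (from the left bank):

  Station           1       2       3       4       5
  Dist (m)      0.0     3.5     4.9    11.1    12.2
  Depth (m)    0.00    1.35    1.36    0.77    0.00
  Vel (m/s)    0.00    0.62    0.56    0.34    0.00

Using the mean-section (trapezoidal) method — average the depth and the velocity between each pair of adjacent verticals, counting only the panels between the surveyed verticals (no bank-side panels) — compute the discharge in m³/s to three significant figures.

4.89 m³/s

Panel 1-2: Δb = 3.5 m, d̄ = (0.00+1.35)/2 = 0.675, v̄ = (0.00+0.62)/2 = 0.31 → q = 3.5×0.675×0.31 = 0.7324 m³/s
Panel 2-3: Δb = 1.4 m, d̄ = (1.35+1.36)/2 = 1.355, v̄ = (0.62+0.56)/2 = 0.59 → q = 1.4×1.355×0.59 = 1.119 m³/s
Panel 3-4: Δb = 6.2 m, d̄ = (1.36+0.77)/2 = 1.065, v̄ = (0.56+0.34)/2 = 0.45 → q = 6.2×1.065×0.45 = 2.971 m³/s
Panel 4-5: Δb = 1.1 m, d̄ = (0.77+0.00)/2 = 0.385, v̄ = (0.34+0.00)/2 = 0.17 → q = 1.1×0.385×0.17 = 0.07200 m³/s
Q = Σ q = 4.895 m³/s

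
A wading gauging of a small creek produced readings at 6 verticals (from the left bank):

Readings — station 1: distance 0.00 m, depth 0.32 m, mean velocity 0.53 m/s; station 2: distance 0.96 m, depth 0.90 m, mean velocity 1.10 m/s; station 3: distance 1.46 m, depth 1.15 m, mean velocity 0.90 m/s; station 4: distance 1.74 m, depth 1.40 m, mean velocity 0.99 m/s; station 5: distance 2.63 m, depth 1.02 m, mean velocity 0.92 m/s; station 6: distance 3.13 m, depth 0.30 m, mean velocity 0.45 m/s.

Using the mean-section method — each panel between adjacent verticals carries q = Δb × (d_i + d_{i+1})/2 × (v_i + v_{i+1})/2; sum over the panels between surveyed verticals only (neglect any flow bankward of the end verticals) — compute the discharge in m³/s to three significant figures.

Panel 1-2: Δb = 0.96 m, d̄ = (0.32+0.90)/2 = 0.61, v̄ = (0.53+1.10)/2 = 0.815 → q = 0.96×0.61×0.815 = 0.4773 m³/s
Panel 2-3: Δb = 0.5 m, d̄ = (0.90+1.15)/2 = 1.025, v̄ = (1.10+0.90)/2 = 1 → q = 0.5×1.025×1 = 0.5125 m³/s
Panel 3-4: Δb = 0.28 m, d̄ = (1.15+1.40)/2 = 1.275, v̄ = (0.90+0.99)/2 = 0.945 → q = 0.28×1.275×0.945 = 0.3374 m³/s
Panel 4-5: Δb = 0.89 m, d̄ = (1.40+1.02)/2 = 1.21, v̄ = (0.99+0.92)/2 = 0.955 → q = 0.89×1.21×0.955 = 1.028 m³/s
Panel 5-6: Δb = 0.5 m, d̄ = (1.02+0.30)/2 = 0.66, v̄ = (0.92+0.45)/2 = 0.685 → q = 0.5×0.66×0.685 = 0.2261 m³/s
Q = Σ q = 2.582 m³/s

2.58 m³/s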